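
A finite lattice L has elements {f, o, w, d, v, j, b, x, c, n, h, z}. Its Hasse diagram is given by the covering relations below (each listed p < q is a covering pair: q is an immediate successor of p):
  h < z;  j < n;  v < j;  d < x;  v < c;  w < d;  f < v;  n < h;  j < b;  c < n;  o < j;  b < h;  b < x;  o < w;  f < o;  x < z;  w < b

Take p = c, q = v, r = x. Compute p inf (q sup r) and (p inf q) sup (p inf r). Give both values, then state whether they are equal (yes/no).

q sup r = x, so p inf (q sup r) = c inf x = v.
p inf q = v and p inf r = v, so (p inf q) sup (p inf r) = v sup v = v.
Equal: yes.

v; v; yes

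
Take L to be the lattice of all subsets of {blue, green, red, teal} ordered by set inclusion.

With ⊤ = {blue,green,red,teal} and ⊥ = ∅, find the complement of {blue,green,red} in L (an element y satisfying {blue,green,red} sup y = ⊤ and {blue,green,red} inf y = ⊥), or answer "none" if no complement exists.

Need y with {blue,green,red} ∨ y = {blue,green,red,teal} and {blue,green,red} ∧ y = ∅.
Checking each element gives: {teal}.

{teal}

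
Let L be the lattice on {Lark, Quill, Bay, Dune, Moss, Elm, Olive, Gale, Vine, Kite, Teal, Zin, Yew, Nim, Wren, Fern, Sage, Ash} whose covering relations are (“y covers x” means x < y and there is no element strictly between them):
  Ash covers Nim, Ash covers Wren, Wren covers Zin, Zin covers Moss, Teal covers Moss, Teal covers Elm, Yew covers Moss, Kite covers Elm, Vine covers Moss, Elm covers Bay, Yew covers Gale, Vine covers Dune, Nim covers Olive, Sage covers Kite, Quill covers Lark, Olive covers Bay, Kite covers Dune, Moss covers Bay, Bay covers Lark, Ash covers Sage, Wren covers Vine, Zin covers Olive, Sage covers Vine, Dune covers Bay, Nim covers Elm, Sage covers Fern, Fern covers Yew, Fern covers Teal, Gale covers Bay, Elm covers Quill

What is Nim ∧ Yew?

Common lower bounds of {Nim, Yew}: Bay, Lark.
The greatest among these is Bay.

Bay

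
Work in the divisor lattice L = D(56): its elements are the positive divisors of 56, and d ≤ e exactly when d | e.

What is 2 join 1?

In the divisibility order, the join is the least common multiple: lcm(2, 1) = 2.

2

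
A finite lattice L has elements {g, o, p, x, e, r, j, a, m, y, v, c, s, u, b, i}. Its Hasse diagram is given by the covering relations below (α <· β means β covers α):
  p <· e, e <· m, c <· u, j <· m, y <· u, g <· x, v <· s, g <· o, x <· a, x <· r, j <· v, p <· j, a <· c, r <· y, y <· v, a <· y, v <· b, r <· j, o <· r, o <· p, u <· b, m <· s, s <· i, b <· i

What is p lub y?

v

Common upper bounds of {p, y}: b, i, s, v.
The least among these is v.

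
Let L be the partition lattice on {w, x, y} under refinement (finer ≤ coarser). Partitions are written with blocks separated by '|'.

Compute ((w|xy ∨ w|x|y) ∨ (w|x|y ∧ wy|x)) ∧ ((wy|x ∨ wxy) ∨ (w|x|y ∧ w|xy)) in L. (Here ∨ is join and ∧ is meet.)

w|xy ∨ w|x|y = w|xy
w|x|y ∧ wy|x = w|x|y
w|xy ∨ w|x|y = w|xy
wy|x ∨ wxy = wxy
w|x|y ∧ w|xy = w|x|y
wxy ∨ w|x|y = wxy
w|xy ∧ wxy = w|xy

w|xy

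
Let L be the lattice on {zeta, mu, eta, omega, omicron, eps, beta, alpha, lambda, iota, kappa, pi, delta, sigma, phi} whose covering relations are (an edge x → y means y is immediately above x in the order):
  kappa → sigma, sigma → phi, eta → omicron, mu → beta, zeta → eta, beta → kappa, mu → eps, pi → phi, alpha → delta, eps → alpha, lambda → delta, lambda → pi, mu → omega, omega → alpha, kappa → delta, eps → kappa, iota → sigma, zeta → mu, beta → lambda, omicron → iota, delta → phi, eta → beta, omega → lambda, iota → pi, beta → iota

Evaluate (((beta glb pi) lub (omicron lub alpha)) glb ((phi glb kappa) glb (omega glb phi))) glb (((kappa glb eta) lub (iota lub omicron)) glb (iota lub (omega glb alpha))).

mu

beta ∧ pi = beta
omicron ∨ alpha = phi
beta ∨ phi = phi
phi ∧ kappa = kappa
omega ∧ phi = omega
kappa ∧ omega = mu
phi ∧ mu = mu
kappa ∧ eta = eta
iota ∨ omicron = iota
eta ∨ iota = iota
omega ∧ alpha = omega
iota ∨ omega = pi
iota ∧ pi = iota
mu ∧ iota = mu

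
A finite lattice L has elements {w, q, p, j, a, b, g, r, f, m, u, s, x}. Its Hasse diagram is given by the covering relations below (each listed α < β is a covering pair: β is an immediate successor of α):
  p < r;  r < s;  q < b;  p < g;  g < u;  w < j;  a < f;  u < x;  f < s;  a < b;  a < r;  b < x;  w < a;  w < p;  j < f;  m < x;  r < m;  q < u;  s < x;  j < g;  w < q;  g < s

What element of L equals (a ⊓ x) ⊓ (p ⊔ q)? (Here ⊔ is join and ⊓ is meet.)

w

a ∧ x = a
p ∨ q = u
a ∧ u = w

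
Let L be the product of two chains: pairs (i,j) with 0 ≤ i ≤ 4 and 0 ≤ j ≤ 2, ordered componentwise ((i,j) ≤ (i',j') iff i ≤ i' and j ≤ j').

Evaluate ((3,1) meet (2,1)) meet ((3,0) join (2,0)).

(3,1) ∧ (2,1) = (2,1)
(3,0) ∨ (2,0) = (3,0)
(2,1) ∧ (3,0) = (2,0)

(2,0)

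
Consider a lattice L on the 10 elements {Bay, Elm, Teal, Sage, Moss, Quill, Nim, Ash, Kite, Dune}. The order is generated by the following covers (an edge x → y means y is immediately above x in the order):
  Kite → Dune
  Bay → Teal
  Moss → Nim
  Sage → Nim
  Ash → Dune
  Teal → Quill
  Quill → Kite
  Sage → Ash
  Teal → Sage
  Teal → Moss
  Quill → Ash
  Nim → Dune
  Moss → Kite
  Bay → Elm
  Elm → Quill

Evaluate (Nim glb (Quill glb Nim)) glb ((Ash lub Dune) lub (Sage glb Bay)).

Teal

Quill ∧ Nim = Teal
Nim ∧ Teal = Teal
Ash ∨ Dune = Dune
Sage ∧ Bay = Bay
Dune ∨ Bay = Dune
Teal ∧ Dune = Teal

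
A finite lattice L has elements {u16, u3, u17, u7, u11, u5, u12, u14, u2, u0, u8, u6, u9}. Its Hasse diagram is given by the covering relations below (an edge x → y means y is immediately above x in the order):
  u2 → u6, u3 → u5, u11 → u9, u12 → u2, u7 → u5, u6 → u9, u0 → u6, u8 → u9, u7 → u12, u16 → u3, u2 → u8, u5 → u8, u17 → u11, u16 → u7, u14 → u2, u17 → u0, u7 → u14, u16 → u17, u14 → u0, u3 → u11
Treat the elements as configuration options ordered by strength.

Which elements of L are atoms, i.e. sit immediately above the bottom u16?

The atoms are exactly the elements that cover u16: u17, u3, u7.

u17, u3, u7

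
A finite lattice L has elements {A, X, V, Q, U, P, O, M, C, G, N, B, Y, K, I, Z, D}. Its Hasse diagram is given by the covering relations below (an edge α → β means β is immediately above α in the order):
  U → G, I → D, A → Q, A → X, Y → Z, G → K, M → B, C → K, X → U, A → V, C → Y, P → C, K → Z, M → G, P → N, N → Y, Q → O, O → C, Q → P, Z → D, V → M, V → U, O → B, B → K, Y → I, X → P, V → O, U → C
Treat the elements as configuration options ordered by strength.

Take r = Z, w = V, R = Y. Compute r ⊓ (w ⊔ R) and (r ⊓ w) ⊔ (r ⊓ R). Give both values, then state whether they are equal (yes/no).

Y; Y; yes

w ⊔ R = Y, so r ⊓ (w ⊔ R) = Z ⊓ Y = Y.
r ⊓ w = V and r ⊓ R = Y, so (r ⊓ w) ⊔ (r ⊓ R) = V ⊔ Y = Y.
Equal: yes.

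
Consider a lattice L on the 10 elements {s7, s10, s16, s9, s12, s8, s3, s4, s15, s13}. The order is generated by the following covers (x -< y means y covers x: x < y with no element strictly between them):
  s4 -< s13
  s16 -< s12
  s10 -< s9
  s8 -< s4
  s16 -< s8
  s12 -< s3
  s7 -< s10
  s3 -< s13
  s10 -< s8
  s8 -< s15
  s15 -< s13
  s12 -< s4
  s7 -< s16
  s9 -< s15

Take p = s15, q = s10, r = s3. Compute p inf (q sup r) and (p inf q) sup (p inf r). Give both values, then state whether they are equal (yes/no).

q sup r = s13, so p inf (q sup r) = s15 inf s13 = s15.
p inf q = s10 and p inf r = s16, so (p inf q) sup (p inf r) = s10 sup s16 = s8.
Equal: no.

s15; s8; no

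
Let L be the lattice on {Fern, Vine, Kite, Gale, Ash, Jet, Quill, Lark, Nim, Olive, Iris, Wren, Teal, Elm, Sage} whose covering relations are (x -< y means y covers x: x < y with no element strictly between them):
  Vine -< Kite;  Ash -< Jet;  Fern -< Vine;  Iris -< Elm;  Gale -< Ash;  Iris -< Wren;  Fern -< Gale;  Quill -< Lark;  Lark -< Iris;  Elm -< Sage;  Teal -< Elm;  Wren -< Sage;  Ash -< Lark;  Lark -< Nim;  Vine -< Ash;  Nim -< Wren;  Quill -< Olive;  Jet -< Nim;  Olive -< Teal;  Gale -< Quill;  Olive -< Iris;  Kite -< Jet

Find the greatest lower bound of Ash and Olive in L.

Gale

Common lower bounds of {Ash, Olive}: Fern, Gale.
The greatest among these is Gale.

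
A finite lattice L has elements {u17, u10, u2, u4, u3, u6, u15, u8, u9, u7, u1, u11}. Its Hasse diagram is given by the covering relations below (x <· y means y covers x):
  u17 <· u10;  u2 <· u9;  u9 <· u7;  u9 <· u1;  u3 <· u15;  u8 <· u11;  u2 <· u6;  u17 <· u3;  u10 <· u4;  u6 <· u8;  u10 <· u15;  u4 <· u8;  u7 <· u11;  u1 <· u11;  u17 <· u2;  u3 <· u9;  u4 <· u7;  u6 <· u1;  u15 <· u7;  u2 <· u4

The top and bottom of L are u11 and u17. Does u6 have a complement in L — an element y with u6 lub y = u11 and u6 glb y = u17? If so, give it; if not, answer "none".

Need y with u6 ∨ y = u11 and u6 ∧ y = u17.
Checking each element gives: u15.

u15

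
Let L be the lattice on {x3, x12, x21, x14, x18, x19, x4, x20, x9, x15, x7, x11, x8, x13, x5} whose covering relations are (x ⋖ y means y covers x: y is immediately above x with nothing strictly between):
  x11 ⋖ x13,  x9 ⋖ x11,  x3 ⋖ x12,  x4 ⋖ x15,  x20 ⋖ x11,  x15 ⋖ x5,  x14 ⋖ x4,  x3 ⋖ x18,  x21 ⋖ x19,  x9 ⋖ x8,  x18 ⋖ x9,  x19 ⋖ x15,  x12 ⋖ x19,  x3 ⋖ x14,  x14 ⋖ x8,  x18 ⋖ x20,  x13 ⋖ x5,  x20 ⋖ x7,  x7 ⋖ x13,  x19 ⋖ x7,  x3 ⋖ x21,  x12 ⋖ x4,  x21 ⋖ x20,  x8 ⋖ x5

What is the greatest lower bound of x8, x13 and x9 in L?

x9

Common lower bounds of {x8, x13, x9}: x18, x3, x9.
The greatest among these is x9.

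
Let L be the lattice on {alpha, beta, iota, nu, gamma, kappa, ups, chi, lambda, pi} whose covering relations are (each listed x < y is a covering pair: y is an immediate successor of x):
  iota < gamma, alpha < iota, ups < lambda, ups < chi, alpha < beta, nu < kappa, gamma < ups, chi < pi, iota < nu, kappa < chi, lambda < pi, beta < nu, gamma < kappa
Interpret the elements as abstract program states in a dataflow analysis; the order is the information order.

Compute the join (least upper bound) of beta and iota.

Common upper bounds of {beta, iota}: chi, kappa, nu, pi.
The least among these is nu.

nu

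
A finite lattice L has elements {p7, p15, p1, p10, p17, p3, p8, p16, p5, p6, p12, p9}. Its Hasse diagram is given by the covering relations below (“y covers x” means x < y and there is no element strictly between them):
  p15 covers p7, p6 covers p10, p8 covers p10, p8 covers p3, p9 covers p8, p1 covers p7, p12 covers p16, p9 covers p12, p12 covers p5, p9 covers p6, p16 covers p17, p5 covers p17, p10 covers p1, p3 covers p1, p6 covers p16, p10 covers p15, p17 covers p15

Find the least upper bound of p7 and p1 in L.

p1

Common upper bounds of {p7, p1}: p1, p10, p3, p6, p8, p9.
The least among these is p1.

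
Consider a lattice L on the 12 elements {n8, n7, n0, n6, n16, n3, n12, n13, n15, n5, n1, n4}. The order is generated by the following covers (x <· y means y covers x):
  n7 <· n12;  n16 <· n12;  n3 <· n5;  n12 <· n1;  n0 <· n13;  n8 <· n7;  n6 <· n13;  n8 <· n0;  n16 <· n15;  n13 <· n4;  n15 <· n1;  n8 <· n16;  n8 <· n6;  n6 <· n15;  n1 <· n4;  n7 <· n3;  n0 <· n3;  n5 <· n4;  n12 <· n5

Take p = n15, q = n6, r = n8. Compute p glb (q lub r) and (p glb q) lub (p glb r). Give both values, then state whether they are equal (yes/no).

n6; n6; yes

q lub r = n6, so p glb (q lub r) = n15 glb n6 = n6.
p glb q = n6 and p glb r = n8, so (p glb q) lub (p glb r) = n6 lub n8 = n6.
Equal: yes.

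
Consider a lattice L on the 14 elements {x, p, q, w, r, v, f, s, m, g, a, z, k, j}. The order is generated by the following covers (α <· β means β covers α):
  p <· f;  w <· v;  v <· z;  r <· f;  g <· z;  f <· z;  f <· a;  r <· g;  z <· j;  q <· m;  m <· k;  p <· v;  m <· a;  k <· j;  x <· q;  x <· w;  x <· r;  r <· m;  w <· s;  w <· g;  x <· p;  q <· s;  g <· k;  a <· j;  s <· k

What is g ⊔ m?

k

Common upper bounds of {g, m}: j, k.
The least among these is k.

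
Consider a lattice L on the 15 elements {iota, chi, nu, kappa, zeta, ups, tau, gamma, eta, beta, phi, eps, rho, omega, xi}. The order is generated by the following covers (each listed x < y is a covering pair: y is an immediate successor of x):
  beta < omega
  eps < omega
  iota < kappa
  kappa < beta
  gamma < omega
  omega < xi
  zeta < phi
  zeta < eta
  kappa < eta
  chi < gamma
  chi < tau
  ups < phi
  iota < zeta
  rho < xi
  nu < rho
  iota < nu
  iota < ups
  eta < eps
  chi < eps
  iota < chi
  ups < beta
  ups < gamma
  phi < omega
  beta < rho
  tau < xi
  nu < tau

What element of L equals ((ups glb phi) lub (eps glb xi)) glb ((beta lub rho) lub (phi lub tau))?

omega

ups ∧ phi = ups
eps ∧ xi = eps
ups ∨ eps = omega
beta ∨ rho = rho
phi ∨ tau = xi
rho ∨ xi = xi
omega ∧ xi = omega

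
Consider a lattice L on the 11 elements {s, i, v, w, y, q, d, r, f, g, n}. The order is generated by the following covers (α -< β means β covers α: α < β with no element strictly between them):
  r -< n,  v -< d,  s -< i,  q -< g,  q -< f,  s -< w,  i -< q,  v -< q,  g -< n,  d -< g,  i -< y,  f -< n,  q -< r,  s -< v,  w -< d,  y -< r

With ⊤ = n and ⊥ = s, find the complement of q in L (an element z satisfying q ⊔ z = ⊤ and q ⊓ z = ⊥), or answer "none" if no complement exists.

For every candidate z, either q ∨ z ≠ n or q ∧ z ≠ s; no complement exists.

none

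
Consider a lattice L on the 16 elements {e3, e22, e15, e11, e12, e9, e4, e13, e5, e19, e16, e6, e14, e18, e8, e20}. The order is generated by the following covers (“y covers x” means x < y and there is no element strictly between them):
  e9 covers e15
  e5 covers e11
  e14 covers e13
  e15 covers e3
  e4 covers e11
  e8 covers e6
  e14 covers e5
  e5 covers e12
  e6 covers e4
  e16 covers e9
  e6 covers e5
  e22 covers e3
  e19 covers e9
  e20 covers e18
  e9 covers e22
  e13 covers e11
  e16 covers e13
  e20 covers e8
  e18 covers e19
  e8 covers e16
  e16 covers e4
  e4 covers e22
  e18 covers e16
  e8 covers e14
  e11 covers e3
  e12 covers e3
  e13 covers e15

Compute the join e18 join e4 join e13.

Common upper bounds of {e18, e4, e13}: e18, e20.
The least among these is e18.

e18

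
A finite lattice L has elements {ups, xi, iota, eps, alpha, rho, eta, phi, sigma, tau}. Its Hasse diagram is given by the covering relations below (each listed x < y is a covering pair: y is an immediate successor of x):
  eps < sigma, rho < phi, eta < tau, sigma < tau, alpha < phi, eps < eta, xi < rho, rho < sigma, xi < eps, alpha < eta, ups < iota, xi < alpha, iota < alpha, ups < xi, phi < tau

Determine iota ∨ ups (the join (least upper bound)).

iota

Common upper bounds of {iota, ups}: alpha, eta, iota, phi, tau.
The least among these is iota.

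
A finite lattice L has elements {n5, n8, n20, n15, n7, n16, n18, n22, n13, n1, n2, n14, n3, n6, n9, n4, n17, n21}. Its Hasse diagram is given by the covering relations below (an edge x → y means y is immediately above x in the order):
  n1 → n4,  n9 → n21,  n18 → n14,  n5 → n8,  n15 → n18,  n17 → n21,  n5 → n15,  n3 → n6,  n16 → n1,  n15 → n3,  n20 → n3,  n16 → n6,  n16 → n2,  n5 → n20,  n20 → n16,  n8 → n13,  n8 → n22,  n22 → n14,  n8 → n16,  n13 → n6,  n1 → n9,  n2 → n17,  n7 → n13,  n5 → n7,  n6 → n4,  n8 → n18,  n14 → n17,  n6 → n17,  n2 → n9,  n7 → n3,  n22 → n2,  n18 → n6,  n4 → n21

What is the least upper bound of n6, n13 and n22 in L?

n17

Common upper bounds of {n6, n13, n22}: n17, n21.
The least among these is n17.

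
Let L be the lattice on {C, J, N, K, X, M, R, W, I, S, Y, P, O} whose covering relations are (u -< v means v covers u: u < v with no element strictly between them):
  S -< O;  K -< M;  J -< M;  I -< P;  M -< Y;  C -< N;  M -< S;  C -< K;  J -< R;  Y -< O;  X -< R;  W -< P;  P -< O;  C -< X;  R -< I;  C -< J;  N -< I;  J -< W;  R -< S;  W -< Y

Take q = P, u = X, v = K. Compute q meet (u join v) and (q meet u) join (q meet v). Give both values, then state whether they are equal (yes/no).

R; X; no

u join v = S, so q meet (u join v) = P meet S = R.
q meet u = X and q meet v = C, so (q meet u) join (q meet v) = X join C = X.
Equal: no.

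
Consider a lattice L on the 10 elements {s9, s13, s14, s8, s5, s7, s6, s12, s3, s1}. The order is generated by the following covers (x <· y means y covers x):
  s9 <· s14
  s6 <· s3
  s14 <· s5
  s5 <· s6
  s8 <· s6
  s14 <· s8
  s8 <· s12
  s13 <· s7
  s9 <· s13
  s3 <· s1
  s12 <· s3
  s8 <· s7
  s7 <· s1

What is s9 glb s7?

Common lower bounds of {s9, s7}: s9.
The greatest among these is s9.

s9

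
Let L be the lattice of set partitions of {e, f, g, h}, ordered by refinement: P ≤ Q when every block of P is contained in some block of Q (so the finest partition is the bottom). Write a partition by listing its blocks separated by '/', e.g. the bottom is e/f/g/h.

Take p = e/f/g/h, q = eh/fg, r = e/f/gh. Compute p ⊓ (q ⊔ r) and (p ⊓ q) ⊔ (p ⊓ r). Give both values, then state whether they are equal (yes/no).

e/f/g/h; e/f/g/h; yes

q ⊔ r = efgh, so p ⊓ (q ⊔ r) = e/f/g/h ⊓ efgh = e/f/g/h.
p ⊓ q = e/f/g/h and p ⊓ r = e/f/g/h, so (p ⊓ q) ⊔ (p ⊓ r) = e/f/g/h ⊔ e/f/g/h = e/f/g/h.
Equal: yes.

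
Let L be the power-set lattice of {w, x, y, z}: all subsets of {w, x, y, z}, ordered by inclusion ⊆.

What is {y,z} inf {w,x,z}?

{z}

Common lower bounds of {{y,z}, {w,x,z}}: {z}, ∅.
The greatest among these is {z}.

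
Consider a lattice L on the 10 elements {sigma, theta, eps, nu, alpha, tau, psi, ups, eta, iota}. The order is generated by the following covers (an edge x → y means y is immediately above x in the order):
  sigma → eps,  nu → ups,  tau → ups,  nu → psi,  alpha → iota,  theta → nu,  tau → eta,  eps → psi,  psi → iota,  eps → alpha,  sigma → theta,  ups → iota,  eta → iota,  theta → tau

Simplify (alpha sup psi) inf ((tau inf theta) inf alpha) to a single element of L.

sigma

alpha ∨ psi = iota
tau ∧ theta = theta
theta ∧ alpha = sigma
iota ∧ sigma = sigma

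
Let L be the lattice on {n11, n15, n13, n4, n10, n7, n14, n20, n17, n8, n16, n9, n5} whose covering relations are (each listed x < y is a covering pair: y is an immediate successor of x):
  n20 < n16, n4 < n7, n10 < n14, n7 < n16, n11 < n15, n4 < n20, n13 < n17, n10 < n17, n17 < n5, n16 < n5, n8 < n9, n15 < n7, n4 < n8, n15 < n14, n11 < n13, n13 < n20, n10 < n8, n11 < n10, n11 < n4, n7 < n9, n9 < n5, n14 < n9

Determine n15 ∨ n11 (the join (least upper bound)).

n15

Common upper bounds of {n15, n11}: n14, n15, n16, n5, n7, n9.
The least among these is n15.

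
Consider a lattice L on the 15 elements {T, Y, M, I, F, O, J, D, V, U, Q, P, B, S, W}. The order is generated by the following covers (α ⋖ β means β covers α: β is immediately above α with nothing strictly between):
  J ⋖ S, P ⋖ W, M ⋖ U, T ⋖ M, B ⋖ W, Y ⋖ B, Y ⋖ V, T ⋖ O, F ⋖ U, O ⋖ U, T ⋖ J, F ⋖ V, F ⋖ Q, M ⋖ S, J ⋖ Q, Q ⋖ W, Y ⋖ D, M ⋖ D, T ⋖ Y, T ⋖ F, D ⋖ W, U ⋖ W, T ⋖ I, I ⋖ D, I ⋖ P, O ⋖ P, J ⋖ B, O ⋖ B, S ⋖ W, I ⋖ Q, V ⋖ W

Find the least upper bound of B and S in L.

Common upper bounds of {B, S}: W.
The least among these is W.

W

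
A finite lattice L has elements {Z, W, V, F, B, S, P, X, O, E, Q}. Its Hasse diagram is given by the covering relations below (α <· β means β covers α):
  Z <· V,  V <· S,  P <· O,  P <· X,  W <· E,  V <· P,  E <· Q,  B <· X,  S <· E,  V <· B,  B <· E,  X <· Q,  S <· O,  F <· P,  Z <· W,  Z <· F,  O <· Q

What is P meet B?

V

Common lower bounds of {P, B}: V, Z.
The greatest among these is V.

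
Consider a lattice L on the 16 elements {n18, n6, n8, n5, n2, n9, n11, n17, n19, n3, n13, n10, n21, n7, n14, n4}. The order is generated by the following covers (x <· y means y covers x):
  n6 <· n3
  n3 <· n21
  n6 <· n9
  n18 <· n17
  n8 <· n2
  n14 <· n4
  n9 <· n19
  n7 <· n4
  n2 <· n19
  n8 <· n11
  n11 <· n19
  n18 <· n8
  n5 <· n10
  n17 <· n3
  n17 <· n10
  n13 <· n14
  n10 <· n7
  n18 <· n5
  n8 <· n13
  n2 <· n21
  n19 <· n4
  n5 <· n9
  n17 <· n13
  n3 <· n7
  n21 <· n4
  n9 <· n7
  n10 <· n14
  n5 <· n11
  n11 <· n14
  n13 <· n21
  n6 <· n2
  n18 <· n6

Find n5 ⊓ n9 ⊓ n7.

n5

Common lower bounds of {n5, n9, n7}: n18, n5.
The greatest among these is n5.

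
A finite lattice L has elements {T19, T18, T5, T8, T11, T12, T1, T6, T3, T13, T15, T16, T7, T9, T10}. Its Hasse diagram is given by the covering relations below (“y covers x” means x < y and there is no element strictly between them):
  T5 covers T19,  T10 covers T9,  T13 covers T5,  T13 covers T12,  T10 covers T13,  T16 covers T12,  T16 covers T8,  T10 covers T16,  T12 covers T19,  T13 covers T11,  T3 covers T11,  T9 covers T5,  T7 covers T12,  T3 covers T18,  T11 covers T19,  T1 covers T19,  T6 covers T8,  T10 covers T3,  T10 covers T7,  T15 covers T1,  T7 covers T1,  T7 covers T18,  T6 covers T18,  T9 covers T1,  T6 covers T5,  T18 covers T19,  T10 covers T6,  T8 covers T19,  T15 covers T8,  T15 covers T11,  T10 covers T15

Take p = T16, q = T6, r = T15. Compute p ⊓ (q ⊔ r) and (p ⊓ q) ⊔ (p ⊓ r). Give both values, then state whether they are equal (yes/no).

T16; T8; no

q ⊔ r = T10, so p ⊓ (q ⊔ r) = T16 ⊓ T10 = T16.
p ⊓ q = T8 and p ⊓ r = T8, so (p ⊓ q) ⊔ (p ⊓ r) = T8 ⊔ T8 = T8.
Equal: no.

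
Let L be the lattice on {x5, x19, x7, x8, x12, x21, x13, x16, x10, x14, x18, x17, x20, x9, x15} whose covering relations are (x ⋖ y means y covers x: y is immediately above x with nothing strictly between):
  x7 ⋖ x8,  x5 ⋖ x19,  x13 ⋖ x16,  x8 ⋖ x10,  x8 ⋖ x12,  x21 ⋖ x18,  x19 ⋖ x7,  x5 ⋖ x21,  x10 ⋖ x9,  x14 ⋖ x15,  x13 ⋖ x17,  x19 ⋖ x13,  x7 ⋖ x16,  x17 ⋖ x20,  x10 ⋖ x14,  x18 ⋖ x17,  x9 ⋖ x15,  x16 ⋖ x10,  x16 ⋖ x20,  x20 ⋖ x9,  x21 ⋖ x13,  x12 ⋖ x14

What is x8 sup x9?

Common upper bounds of {x8, x9}: x15, x9.
The least among these is x9.

x9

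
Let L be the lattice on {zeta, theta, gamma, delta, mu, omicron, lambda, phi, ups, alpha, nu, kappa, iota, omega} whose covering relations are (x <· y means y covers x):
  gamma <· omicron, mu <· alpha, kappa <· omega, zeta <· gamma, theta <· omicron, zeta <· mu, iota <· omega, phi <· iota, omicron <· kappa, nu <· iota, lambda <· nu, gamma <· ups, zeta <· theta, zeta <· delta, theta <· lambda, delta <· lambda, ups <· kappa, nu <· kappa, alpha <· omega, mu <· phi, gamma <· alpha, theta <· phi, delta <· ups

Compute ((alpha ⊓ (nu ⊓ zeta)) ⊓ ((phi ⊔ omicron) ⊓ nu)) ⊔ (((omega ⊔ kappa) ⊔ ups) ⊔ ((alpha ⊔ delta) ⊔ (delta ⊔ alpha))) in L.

nu ∧ zeta = zeta
alpha ∧ zeta = zeta
phi ∨ omicron = omega
omega ∧ nu = nu
zeta ∧ nu = zeta
omega ∨ kappa = omega
omega ∨ ups = omega
alpha ∨ delta = omega
delta ∨ alpha = omega
omega ∨ omega = omega
omega ∨ omega = omega
zeta ∨ omega = omega

omega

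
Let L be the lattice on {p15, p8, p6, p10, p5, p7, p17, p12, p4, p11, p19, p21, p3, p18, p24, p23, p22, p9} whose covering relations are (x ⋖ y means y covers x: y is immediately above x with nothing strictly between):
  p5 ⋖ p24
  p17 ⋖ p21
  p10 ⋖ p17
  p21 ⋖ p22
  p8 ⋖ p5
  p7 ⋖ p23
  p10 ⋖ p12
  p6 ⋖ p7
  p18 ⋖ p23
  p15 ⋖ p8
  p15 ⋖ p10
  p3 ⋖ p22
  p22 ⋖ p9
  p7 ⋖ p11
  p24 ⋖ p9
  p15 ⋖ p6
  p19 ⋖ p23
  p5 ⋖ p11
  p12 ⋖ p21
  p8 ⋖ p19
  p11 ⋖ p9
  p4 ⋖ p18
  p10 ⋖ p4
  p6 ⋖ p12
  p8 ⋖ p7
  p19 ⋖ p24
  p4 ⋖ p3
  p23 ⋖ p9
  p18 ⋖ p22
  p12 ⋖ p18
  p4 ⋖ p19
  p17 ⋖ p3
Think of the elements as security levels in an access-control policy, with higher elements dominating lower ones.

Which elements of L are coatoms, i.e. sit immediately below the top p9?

p11, p22, p23, p24

The coatoms are exactly the elements covered by p9: p11, p22, p23, p24.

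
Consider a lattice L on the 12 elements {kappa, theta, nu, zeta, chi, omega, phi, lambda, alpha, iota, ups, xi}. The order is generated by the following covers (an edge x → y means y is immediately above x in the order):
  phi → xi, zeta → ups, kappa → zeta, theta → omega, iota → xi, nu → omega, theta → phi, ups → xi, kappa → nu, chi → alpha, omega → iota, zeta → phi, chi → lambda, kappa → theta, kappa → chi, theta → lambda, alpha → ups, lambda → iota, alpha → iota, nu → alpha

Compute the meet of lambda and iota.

Common lower bounds of {lambda, iota}: chi, kappa, lambda, theta.
The greatest among these is lambda.

lambda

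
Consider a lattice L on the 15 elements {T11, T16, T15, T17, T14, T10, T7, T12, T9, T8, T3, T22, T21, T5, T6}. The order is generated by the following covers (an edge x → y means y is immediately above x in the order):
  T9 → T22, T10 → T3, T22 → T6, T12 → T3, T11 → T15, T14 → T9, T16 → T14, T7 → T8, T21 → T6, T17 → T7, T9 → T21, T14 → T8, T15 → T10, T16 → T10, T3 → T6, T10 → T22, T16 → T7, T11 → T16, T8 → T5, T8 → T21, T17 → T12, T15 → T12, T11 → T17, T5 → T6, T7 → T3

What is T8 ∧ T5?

T8

Common lower bounds of {T8, T5}: T11, T14, T16, T17, T7, T8.
The greatest among these is T8.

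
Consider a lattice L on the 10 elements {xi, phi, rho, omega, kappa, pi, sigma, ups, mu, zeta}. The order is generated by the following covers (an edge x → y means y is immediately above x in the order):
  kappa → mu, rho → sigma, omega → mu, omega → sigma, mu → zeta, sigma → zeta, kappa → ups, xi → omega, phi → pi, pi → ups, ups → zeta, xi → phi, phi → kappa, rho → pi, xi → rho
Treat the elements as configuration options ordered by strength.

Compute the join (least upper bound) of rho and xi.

rho

Common upper bounds of {rho, xi}: pi, rho, sigma, ups, zeta.
The least among these is rho.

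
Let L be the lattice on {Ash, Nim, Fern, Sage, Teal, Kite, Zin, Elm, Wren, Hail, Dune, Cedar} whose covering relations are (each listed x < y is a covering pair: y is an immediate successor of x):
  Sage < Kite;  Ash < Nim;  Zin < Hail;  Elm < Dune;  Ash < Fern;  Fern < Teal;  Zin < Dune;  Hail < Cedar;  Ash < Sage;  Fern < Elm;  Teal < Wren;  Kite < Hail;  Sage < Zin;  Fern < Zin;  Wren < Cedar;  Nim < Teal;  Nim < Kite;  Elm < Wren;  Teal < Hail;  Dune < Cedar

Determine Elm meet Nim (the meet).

Common lower bounds of {Elm, Nim}: Ash.
The greatest among these is Ash.

Ash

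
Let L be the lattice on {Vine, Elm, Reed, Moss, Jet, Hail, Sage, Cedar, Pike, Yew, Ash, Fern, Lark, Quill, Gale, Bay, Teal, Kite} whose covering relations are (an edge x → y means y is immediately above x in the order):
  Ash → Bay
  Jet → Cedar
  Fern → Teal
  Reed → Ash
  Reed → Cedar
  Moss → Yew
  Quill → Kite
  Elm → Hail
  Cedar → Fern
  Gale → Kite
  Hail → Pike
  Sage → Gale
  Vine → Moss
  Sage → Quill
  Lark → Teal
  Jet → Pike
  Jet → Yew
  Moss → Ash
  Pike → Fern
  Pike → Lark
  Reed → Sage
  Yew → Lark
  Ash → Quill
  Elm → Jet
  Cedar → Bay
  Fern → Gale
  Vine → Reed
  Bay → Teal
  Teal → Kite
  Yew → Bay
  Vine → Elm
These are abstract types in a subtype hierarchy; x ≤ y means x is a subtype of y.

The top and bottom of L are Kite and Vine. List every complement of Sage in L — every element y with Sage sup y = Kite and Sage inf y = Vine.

Need y with Sage ∨ y = Kite and Sage ∧ y = Vine.
Checking each element gives: Lark, Yew.

Lark, Yew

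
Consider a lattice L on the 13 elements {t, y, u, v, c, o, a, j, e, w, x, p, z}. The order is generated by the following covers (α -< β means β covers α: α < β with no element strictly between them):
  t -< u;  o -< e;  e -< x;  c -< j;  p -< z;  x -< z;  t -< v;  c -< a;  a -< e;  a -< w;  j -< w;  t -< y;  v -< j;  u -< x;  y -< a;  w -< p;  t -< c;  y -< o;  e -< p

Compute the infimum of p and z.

p

Common lower bounds of {p, z}: a, c, e, j, o, p, t, v, w, y.
The greatest among these is p.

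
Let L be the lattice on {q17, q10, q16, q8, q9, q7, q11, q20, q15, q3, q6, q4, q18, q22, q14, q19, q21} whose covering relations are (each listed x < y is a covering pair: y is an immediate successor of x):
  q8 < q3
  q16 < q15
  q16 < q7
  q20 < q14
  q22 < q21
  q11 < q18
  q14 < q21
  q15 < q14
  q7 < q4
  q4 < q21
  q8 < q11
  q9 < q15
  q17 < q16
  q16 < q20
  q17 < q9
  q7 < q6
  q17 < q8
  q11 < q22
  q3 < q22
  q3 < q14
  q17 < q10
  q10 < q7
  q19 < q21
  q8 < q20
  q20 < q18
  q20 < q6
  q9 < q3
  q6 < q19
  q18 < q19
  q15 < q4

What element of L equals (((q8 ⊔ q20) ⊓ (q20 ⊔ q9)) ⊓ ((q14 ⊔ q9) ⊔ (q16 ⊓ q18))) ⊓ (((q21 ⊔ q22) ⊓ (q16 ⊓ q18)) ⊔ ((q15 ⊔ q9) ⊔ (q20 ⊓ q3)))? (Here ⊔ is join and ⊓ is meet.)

q20

q8 ∨ q20 = q20
q20 ∨ q9 = q14
q20 ∧ q14 = q20
q14 ∨ q9 = q14
q16 ∧ q18 = q16
q14 ∨ q16 = q14
q20 ∧ q14 = q20
q21 ∨ q22 = q21
q16 ∧ q18 = q16
q21 ∧ q16 = q16
q15 ∨ q9 = q15
q20 ∧ q3 = q8
q15 ∨ q8 = q14
q16 ∨ q14 = q14
q20 ∧ q14 = q20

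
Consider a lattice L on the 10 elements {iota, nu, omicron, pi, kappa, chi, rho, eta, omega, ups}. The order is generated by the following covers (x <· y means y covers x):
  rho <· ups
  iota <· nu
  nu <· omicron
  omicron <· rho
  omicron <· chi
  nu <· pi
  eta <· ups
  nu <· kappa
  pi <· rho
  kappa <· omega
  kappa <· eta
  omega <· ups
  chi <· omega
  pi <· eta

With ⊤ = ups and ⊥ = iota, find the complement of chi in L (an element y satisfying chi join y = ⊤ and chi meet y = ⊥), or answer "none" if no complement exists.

For every candidate y, either chi ∨ y ≠ ups or chi ∧ y ≠ iota; no complement exists.

none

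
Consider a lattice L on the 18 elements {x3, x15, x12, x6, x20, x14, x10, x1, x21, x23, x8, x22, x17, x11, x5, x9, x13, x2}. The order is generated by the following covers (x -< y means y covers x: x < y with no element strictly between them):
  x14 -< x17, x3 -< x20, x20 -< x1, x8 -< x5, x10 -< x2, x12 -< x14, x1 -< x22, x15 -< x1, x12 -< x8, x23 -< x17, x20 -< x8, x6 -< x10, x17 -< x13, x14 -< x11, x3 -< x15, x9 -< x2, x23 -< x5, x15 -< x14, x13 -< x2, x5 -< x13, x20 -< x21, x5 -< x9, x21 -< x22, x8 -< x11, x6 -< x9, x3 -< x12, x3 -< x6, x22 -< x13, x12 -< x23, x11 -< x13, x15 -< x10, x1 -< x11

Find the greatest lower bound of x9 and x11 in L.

Common lower bounds of {x9, x11}: x12, x20, x3, x8.
The greatest among these is x8.

x8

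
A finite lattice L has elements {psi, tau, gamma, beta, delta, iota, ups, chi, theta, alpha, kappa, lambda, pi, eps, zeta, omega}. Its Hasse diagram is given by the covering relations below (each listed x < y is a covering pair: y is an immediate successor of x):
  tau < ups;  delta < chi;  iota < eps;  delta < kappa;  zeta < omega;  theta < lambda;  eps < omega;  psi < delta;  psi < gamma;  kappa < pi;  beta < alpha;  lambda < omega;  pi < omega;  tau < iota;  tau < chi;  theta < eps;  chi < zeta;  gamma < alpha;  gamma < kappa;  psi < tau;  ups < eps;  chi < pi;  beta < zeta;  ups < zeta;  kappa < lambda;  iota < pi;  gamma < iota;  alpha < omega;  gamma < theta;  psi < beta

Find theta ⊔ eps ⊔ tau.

eps

Common upper bounds of {theta, eps, tau}: eps, omega.
The least among these is eps.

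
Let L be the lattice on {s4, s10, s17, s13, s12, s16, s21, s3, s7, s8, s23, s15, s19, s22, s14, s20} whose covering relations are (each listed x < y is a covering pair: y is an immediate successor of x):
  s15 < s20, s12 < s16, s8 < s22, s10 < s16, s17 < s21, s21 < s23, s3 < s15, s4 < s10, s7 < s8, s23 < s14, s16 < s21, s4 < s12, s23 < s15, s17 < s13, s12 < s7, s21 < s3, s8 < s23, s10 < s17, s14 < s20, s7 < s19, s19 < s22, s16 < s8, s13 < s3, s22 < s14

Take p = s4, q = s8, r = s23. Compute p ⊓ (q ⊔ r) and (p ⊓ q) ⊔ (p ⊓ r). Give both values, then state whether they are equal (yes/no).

q ⊔ r = s23, so p ⊓ (q ⊔ r) = s4 ⊓ s23 = s4.
p ⊓ q = s4 and p ⊓ r = s4, so (p ⊓ q) ⊔ (p ⊓ r) = s4 ⊔ s4 = s4.
Equal: yes.

s4; s4; yes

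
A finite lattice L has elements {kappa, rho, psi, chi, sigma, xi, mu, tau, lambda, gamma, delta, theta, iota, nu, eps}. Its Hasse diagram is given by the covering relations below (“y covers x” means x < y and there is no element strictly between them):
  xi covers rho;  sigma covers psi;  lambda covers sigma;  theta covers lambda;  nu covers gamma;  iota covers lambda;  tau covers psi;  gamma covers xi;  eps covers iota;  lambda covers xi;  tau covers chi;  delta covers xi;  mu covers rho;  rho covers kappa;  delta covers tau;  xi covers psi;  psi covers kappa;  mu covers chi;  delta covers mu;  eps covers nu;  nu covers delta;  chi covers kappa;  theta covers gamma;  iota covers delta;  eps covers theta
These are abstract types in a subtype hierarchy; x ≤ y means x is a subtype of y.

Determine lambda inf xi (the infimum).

Common lower bounds of {lambda, xi}: kappa, psi, rho, xi.
The greatest among these is xi.

xi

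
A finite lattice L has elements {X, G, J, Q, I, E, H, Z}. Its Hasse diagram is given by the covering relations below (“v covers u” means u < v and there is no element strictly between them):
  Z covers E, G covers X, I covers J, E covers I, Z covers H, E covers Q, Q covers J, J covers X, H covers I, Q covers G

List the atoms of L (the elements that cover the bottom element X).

G, J

The atoms are exactly the elements that cover X: G, J.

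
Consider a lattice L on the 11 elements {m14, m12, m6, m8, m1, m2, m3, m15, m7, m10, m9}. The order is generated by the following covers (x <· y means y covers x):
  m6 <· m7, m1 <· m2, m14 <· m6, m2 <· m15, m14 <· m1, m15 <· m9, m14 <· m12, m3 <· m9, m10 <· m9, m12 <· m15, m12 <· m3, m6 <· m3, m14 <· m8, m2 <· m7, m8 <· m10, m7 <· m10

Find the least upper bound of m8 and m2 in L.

Common upper bounds of {m8, m2}: m10, m9.
The least among these is m10.

m10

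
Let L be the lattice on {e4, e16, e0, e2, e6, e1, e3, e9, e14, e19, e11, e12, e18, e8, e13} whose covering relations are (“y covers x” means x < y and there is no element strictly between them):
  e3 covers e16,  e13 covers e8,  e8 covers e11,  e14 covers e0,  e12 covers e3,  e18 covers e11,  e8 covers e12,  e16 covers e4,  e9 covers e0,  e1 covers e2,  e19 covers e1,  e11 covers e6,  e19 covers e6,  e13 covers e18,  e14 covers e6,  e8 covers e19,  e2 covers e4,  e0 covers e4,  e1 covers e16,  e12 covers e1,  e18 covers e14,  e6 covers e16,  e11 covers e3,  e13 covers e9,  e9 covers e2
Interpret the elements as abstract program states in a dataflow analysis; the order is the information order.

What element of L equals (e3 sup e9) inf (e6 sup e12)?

e3 ∨ e9 = e13
e6 ∨ e12 = e8
e13 ∧ e8 = e8

e8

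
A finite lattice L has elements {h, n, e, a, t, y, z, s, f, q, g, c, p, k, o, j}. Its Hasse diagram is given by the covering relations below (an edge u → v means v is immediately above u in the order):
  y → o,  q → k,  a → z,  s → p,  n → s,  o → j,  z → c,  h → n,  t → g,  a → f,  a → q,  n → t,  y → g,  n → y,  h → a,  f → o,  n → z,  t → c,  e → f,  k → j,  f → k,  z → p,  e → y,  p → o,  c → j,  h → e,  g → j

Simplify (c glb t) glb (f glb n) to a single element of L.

c ∧ t = t
f ∧ n = h
t ∧ h = h

h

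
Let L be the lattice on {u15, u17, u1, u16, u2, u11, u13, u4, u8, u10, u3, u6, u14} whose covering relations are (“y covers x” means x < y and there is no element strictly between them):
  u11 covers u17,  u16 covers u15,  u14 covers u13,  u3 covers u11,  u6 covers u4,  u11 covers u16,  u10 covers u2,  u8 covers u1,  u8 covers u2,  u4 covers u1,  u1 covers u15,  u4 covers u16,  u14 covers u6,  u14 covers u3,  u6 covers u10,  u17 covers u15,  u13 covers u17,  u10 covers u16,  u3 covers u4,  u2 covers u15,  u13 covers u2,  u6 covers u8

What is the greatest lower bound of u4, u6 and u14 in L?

u4

Common lower bounds of {u4, u6, u14}: u1, u15, u16, u4.
The greatest among these is u4.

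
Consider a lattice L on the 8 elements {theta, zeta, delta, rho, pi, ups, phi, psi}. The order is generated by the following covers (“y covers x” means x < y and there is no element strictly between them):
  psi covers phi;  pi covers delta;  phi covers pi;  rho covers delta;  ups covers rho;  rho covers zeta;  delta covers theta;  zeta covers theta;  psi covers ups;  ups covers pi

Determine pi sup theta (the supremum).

Common upper bounds of {pi, theta}: phi, pi, psi, ups.
The least among these is pi.

pi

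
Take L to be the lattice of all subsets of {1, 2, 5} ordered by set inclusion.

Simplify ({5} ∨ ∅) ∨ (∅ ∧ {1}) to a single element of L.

{5} ∨ ∅ = {5}
∅ ∧ {1} = ∅
{5} ∨ ∅ = {5}

{5}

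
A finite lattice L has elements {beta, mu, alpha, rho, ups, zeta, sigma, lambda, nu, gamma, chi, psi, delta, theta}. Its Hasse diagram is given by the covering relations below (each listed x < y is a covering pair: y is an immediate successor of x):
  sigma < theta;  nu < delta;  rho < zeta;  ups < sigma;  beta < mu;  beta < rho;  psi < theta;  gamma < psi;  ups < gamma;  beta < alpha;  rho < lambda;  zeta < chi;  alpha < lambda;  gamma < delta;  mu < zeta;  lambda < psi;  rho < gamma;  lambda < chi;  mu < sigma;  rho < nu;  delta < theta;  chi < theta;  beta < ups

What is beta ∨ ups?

Common upper bounds of {beta, ups}: delta, gamma, psi, sigma, theta, ups.
The least among these is ups.

ups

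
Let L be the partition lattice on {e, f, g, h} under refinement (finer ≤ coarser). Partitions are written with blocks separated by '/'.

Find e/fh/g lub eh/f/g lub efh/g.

efh/g

The join of e/fh/g, eh/f/g, efh/g merges any blocks that overlap across the partitions, giving efh/g.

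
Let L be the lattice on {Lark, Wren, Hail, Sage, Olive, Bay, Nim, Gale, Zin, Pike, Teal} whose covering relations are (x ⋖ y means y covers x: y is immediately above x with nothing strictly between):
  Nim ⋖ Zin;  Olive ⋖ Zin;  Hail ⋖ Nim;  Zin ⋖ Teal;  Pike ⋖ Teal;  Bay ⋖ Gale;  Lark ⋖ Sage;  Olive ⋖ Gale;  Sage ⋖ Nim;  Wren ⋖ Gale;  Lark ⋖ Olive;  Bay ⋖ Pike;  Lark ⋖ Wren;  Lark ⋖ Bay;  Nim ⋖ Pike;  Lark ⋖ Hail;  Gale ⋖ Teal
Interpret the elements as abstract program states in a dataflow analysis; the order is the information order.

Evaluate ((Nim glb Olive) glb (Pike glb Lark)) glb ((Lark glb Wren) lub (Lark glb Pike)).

Lark

Nim ∧ Olive = Lark
Pike ∧ Lark = Lark
Lark ∧ Lark = Lark
Lark ∧ Wren = Lark
Lark ∧ Pike = Lark
Lark ∨ Lark = Lark
Lark ∧ Lark = Lark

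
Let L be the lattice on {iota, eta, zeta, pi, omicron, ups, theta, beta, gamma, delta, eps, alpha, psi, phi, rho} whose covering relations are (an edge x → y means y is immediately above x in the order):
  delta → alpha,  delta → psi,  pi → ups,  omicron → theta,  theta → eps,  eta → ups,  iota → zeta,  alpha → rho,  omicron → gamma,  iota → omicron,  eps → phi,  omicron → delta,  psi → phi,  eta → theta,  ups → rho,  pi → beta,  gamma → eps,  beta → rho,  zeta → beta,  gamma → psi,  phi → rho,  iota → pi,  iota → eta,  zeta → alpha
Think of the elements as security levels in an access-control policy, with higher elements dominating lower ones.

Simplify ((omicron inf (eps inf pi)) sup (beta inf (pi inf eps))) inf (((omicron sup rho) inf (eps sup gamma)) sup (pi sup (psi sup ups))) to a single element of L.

iota

eps ∧ pi = iota
omicron ∧ iota = iota
pi ∧ eps = iota
beta ∧ iota = iota
iota ∨ iota = iota
omicron ∨ rho = rho
eps ∨ gamma = eps
rho ∧ eps = eps
psi ∨ ups = rho
pi ∨ rho = rho
eps ∨ rho = rho
iota ∧ rho = iota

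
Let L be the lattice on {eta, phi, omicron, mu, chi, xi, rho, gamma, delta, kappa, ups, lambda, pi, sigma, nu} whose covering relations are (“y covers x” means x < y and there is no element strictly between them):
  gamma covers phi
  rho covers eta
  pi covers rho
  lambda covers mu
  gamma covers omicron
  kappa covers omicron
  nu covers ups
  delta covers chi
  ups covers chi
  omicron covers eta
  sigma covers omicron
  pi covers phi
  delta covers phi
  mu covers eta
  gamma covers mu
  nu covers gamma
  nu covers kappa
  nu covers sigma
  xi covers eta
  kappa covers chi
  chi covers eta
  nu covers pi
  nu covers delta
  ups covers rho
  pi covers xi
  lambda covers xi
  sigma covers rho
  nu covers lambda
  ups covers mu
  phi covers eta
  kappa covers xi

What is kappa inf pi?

xi

Common lower bounds of {kappa, pi}: eta, xi.
The greatest among these is xi.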